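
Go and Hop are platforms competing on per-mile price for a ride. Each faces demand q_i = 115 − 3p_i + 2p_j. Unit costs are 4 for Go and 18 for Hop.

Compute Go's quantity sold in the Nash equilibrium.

91.125

Go's profit: π = (p_{Go} − 4)(115 − 3p_{Go} + 2p_{Hop}).
∂π/∂p_{Go} = 127 − 6p_{Go} + 2p_{Hop} = 0 ⇒ p_{Go} = 127/6 + (1/3)p_{Hop}.
Similarly p_{Hop} = 169/6 + (1/3)p_{Go}.
Substituting the second reaction function into the first: p_{Go} = 127/6 + (1/3)(169/6 + (1/3)p_{Go}), which gives (8/9)p_{Go} = 275/9 ⇒ p_{Go} = 34.375.
Then p_{Hop} = 169/6 + (1/3)·34.375 = 39.625.
q_{Go} = 115 − 3·34.375 + 2·39.625 = 91.125.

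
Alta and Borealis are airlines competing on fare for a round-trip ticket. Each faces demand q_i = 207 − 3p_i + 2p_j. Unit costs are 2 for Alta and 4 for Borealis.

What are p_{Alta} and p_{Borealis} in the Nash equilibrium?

53.625, 54.375

Alta's profit: π = (p_{Alta} − 2)(207 − 3p_{Alta} + 2p_{Borealis}).
∂π/∂p_{Alta} = 213 − 6p_{Alta} + 2p_{Borealis} = 0 ⇒ p_{Alta} = 35.5 + (1/3)p_{Borealis}.
Similarly p_{Borealis} = 36.5 + (1/3)p_{Alta}.
Solving the two reaction functions simultaneously: (1 − (1/3)(1/3))p_{Alta} = 35.5 + (1/3)·36.5, so (8/9)p_{Alta} = 143/3 and p_{Alta} = 53.625.
Then p_{Borealis} = 36.5 + (1/3)·53.625 = 54.375.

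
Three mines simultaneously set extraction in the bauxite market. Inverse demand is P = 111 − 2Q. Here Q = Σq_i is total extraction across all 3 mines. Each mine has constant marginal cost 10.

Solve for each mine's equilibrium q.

A representative mine's profit is π_i = q_i(111 − 2Q) − 10q_i, with Q = q_i + Σ_{j≠i} q_j.
First-order condition: 101 − 4q_i − 2Σ_{j≠i} q_j = 0.
With identical mines, set every q_j = q: then 101 − 4q − 4q = 0, i.e. q = 101/8 = 12.625.

12.625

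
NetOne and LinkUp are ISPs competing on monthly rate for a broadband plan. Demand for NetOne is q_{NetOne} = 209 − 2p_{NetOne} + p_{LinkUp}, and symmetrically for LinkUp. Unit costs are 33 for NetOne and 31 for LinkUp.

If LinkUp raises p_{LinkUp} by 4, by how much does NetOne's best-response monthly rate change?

1

NetOne's profit: π = (p_{NetOne} − 33)(209 − 2p_{NetOne} + p_{LinkUp}).
∂π/∂p_{NetOne} = 275 − 4p_{NetOne} + p_{LinkUp} = 0 ⇒ p_{NetOne} = 68.75 + 0.25p_{LinkUp}.
The reaction-function slope is 0.25, so a 4-unit rise in p_{LinkUp} moves p_{NetOne} by 0.25 × 4 = 1. NetOne's best response rises — the actions are strategic complements.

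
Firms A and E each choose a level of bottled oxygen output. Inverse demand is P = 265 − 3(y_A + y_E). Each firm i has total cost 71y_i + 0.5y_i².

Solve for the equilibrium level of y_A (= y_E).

Firm A's profit: π = y_A(265 − 3(y_A + y_E)) − 71y_A − 0.5y_A².
∂π/∂y_A = 194 − 7y_A − 3y_E = 0, so y_A = 194/7 − (3/7)y_E.
Setting y_A = y_E in the reaction function: y_A = 194/7 − (3/7)y_A, so y_A = (194/7) / (10/7) = 19.4.

19.4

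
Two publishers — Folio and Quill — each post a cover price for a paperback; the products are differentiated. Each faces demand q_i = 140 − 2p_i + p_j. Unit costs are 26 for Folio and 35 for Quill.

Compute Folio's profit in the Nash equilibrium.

3073.28

Folio's profit: π = (p_{Folio} − 26)(140 − 2p_{Folio} + p_{Quill}).
∂π/∂p_{Folio} = 192 − 4p_{Folio} + p_{Quill} = 0 ⇒ p_{Folio} = 48 + 0.25p_{Quill}.
Similarly p_{Quill} = 52.5 + 0.25p_{Folio}.
Solving the two reaction functions simultaneously: (1 − (0.25)(0.25))p_{Folio} = 48 + 0.25·52.5, so 0.9375p_{Folio} = 61.125 and p_{Folio} = 65.2.
Then p_{Quill} = 52.5 + 0.25·65.2 = 68.8.
q_{Folio} = 140 − 2·65.2 + 68.8 = 78.4.
Profit = (65.2 − 26)·78.4 = 3073.28.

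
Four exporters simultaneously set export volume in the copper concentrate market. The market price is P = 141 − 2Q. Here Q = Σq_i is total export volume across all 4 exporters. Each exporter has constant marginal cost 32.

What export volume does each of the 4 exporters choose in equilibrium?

10.9

A representative exporter's profit is π_i = q_i(141 − 2Q) − 32q_i, with Q = q_i + Σ_{j≠i} q_j.
First-order condition: 109 − 4q_i − 2Σ_{j≠i} q_j = 0.
In a symmetric equilibrium every exporter chooses the same q, so Σ_{j≠i} q_j = 3q. The condition becomes 109 − 10q = 0, giving q = 109/10 = 10.9.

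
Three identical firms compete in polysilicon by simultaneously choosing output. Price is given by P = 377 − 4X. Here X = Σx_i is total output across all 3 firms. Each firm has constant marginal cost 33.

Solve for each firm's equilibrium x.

A representative firm's profit is π_i = x_i(377 − 4X) − 33x_i, with X = x_i + Σ_{j≠i} x_j.
First-order condition: 344 − 8x_i − 4Σ_{j≠i} x_j = 0.
Imposing symmetry (x_j = x for all j) turns Σ_{j≠i} x_j into 2x, so 344 = 16x and x = 21.5.

21.5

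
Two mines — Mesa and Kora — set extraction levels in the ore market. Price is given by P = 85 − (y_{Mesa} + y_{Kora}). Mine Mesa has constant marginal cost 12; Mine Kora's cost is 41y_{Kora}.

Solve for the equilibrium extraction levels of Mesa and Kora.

34, 5

Mine Mesa's profit: π = y_{Mesa}(85 − (y_{Mesa} + y_{Kora})) − 12y_{Mesa}.
∂π/∂y_{Mesa} = 73 − 2y_{Mesa} − y_{Kora} = 0, so y_{Mesa} = 36.5 − 0.5y_{Kora}.
By the same steps for Kora: y_{Kora} = 22 − 0.5y_{Mesa}.
Substituting the second reaction function into the first: y_{Mesa} = 36.5 − 0.5(22 − 0.5y_{Mesa}), which gives 0.75y_{Mesa} = 25.5 ⇒ y_{Mesa} = 34.
Then y_{Kora} = 22 − 0.5·34 = 5.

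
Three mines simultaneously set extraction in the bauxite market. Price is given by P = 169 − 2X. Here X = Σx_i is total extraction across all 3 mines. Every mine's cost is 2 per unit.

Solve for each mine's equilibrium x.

20.875

A representative mine's profit is π_i = x_i(169 − 2X) − 2x_i, with X = x_i + Σ_{j≠i} x_j.
First-order condition: 167 − 4x_i − 2Σ_{j≠i} x_j = 0.
In a symmetric equilibrium every mine chooses the same x, so Σ_{j≠i} x_j = 2x. The condition becomes 167 − 8x = 0, giving x = 167/8 = 20.875.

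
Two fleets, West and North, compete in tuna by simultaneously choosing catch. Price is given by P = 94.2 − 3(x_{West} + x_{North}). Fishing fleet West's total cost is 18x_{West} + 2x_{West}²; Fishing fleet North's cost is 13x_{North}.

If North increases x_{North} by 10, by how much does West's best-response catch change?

Fishing fleet West's profit: π = x_{West}(94.2 − 3(x_{West} + x_{North})) − 18x_{West} − 2x_{West}².
∂π/∂x_{West} = 76.2 − 10x_{West} − 3x_{North} = 0, so x_{West} = 7.62 − 0.3x_{North}.
The reaction-function slope is −0.3, so a 10-unit rise in x_{North} moves x_{West} by −0.3 × 10 = −3. West's best response falls — the actions are strategic substitutes.

-3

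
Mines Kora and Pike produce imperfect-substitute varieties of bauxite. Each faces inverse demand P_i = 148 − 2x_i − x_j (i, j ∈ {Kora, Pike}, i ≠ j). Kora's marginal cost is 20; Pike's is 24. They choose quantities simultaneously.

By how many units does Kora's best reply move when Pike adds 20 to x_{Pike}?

-5

Mine Kora's profit: π = x_{Kora}(148 − 2x_{Kora} − x_{Pike}) − 20x_{Kora}.
∂π/∂x_{Kora} = 128 − 4x_{Kora} − x_{Pike} = 0 ⇒ x_{Kora} = 32 − 0.25x_{Pike}.
The reaction-function slope is −0.25, so a 20-unit rise in x_{Pike} moves x_{Kora} by −0.25 × 20 = −5. Kora's best response falls — the actions are strategic substitutes.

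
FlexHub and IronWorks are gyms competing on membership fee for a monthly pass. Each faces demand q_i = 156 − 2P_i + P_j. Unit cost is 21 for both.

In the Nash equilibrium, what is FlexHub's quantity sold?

FlexHub's profit: π = (P_{FlexHub} − 21)(156 − 2P_{FlexHub} + P_{IronWorks}).
∂π/∂P_{FlexHub} = 198 − 4P_{FlexHub} + P_{IronWorks} = 0 ⇒ P_{FlexHub} = 49.5 + 0.25P_{IronWorks}.
By symmetry P_{IronWorks} = P_{FlexHub}; substituting into the reaction function, 0.75P_{FlexHub} = 49.5 and P_{FlexHub} = 66.
q_{FlexHub} = 156 − 2·66 + 66 = 90.

90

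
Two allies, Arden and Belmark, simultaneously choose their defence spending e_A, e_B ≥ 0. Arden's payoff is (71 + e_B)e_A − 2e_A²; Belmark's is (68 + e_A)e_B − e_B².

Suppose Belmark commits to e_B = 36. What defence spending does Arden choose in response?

Expanding Arden's payoff: 71e_A + e_Be_A − 2e_A².
∂π/∂e_A = 71 + e_B − 4e_A = 0, so e_A = 17.75 + 0.25e_B.
At e_B = 36: e_A = 17.75 + 0.25·36 = 26.75.

26.75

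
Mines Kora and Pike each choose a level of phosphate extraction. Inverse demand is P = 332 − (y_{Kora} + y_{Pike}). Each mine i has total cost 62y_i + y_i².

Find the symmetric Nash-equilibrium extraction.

54

Mine Kora's profit: π = y_{Kora}(332 − (y_{Kora} + y_{Pike})) − 62y_{Kora} − y_{Kora}².
∂π/∂y_{Kora} = 270 − 4y_{Kora} − y_{Pike} = 0, so y_{Kora} = 67.5 − 0.25y_{Pike}.
By symmetry y_{Pike} = y_{Kora}; substituting into the reaction function, 1.25y_{Kora} = 67.5 and y_{Kora} = 54.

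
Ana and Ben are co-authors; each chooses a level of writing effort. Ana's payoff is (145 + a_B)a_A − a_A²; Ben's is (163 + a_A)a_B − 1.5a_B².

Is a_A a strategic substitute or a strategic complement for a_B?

strategic complements

Expanding Ana's payoff: 145a_A + a_Ba_A − a_A².
∂π/∂a_A = 145 + a_B − 2a_A = 0, so a_A = 72.5 + 0.5a_B.
The best-response slope da_A/da_B = 0.5 > 0: the reaction function is upward-sloping, so the choices are strategic complements.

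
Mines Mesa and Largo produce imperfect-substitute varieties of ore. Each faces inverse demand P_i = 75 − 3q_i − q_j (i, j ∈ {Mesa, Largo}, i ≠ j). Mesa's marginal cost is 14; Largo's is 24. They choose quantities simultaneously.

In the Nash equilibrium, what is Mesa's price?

Mine Mesa's profit: π = q_{Mesa}(75 − 3q_{Mesa} − q_{Largo}) − 14q_{Mesa}.
∂π/∂q_{Mesa} = 61 − 6q_{Mesa} − q_{Largo} = 0 ⇒ q_{Mesa} = 61/6 − (1/6)q_{Largo}.
Similarly q_{Largo} = 8.5 − (1/6)q_{Mesa}.
Solving the two reaction functions simultaneously: (1 − (−1/6)(−1/6))q_{Mesa} = 61/6 − (1/6)·8.5, so (35/36)q_{Mesa} = 8.75 and q_{Mesa} = 9.
Then q_{Largo} = 8.5 − (1/6)·9 = 7.
P_{Mesa} = 75 − 3·9 − 7 = 41.

41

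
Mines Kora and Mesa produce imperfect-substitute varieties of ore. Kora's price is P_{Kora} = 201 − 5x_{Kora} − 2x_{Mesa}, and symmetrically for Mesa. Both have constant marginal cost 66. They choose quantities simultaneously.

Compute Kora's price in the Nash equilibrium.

Mine Kora's profit: π = x_{Kora}(201 − 5x_{Kora} − 2x_{Mesa}) − 66x_{Kora}.
∂π/∂x_{Kora} = 135 − 10x_{Kora} − 2x_{Mesa} = 0 ⇒ x_{Kora} = 13.5 − 0.2x_{Mesa}.
By symmetry x_{Mesa} = x_{Kora}; substituting into the reaction function, 1.2x_{Kora} = 13.5 and x_{Kora} = 11.25.
P_{Kora} = 201 − 5·11.25 − 2·11.25 = 122.25.

122.25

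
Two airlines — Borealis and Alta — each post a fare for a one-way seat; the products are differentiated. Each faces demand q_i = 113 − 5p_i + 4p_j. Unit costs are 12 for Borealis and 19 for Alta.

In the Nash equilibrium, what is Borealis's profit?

1711.25

Borealis's profit: π = (p_{Borealis} − 12)(113 − 5p_{Borealis} + 4p_{Alta}).
∂π/∂p_{Borealis} = 173 − 10p_{Borealis} + 4p_{Alta} = 0 ⇒ p_{Borealis} = 17.3 + 0.4p_{Alta}.
Similarly p_{Alta} = 20.8 + 0.4p_{Borealis}.
Solving the two reaction functions simultaneously: (1 − (0.4)(0.4))p_{Borealis} = 17.3 + 0.4·20.8, so 0.84p_{Borealis} = 25.62 and p_{Borealis} = 30.5.
Then p_{Alta} = 20.8 + 0.4·30.5 = 33.
q_{Borealis} = 113 − 5·30.5 + 4·33 = 92.5.
Profit = (30.5 − 12)·92.5 = 1711.25.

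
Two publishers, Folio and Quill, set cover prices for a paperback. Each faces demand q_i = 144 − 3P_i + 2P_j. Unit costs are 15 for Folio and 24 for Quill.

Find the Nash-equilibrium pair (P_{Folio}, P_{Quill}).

Folio's profit: π = (P_{Folio} − 15)(144 − 3P_{Folio} + 2P_{Quill}).
∂π/∂P_{Folio} = 189 − 6P_{Folio} + 2P_{Quill} = 0 ⇒ P_{Folio} = 31.5 + (1/3)P_{Quill}.
Similarly P_{Quill} = 36 + (1/3)P_{Folio}.
Plugging P_{Quill} into Folio's best response: P_{Folio} = 31.5 + (1/3)(36 + (1/3)P_{Folio}) ⇒ (8/9)P_{Folio} = 43.5, so P_{Folio} = 48.9375.
Then P_{Quill} = 36 + (1/3)·48.9375 = 52.3125.

48.9375, 52.3125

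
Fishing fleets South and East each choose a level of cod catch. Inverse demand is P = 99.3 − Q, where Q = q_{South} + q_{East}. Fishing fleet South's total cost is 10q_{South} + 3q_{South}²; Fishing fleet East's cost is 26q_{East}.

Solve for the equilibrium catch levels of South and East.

7.02, 33.14

Fishing fleet South's profit: π = q_{South}(99.3 − (q_{South} + q_{East})) − 10q_{South} − 3q_{South}².
∂π/∂q_{South} = 89.3 − 8q_{South} − q_{East} = 0, so q_{South} = 11.1625 − 0.125q_{East}.
For East: ∂π/∂q_{East} = 73.3 − 2q_{East} − q_{South} = 0 ⇒ q_{East} = 36.65 − 0.5q_{South}.
Solving the two reaction functions simultaneously: (1 − (−0.125)(−0.5))q_{South} = 11.1625 − 0.125·36.65, so 0.9375q_{South} = 1053/160 and q_{South} = 7.02.
Then q_{East} = 36.65 − 0.5·7.02 = 33.14.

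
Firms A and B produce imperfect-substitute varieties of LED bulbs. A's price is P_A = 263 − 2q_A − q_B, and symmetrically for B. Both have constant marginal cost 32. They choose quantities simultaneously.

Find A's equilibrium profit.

Firm A's profit: π = q_A(263 − 2q_A − q_B) − 32q_A.
∂π/∂q_A = 231 − 4q_A − q_B = 0 ⇒ q_A = 57.75 − 0.25q_B.
The game is symmetric, so in equilibrium q_B = q_A: the reaction function gives 1.25q_A = 57.75, hence q_A = 46.2.
P_A = 263 − 2·46.2 − 46.2 = 124.4.
Profit = (124.4 − 32)·46.2 = 4268.88.

4268.88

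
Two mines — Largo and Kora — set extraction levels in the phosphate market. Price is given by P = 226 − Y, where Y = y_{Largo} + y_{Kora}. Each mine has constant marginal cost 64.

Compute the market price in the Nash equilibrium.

118

Mine Largo's profit: π = y_{Largo}(226 − (y_{Largo} + y_{Kora})) − 64y_{Largo}.
∂π/∂y_{Largo} = 162 − 2y_{Largo} − y_{Kora} = 0, so y_{Largo} = 81 − 0.5y_{Kora}.
By symmetry y_{Kora} = y_{Largo}; substituting into the reaction function, 1.5y_{Largo} = 81 and y_{Largo} = 54.
Equilibrium price: P = 226 − 108 = 118.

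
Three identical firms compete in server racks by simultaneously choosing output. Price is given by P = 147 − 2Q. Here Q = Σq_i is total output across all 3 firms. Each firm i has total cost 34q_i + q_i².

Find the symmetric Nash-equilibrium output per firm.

A representative firm's profit is π_i = q_i(147 − 2Q) − 34q_i − q_i², with Q = q_i + Σ_{j≠i} q_j.
First-order condition: 113 − 6q_i − 2Σ_{j≠i} q_j = 0.
In a symmetric equilibrium every firm chooses the same q, so Σ_{j≠i} q_j = 2q. The condition becomes 113 − 10q = 0, giving q = 113/10 = 11.3.

11.3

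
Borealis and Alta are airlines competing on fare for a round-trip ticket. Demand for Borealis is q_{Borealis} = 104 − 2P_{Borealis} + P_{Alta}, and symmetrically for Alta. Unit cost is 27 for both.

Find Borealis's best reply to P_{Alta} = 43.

50.25

Borealis's profit: π = (P_{Borealis} − 27)(104 − 2P_{Borealis} + P_{Alta}).
∂π/∂P_{Borealis} = 158 − 4P_{Borealis} + P_{Alta} = 0 ⇒ P_{Borealis} = 39.5 + 0.25P_{Alta}.
At P_{Alta} = 43: P_{Borealis} = 39.5 + 0.25·43 = 50.25.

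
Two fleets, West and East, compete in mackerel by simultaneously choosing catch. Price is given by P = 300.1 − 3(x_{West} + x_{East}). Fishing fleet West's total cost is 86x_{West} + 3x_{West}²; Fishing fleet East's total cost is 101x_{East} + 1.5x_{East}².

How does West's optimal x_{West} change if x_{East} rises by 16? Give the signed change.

Fishing fleet West's profit: π = x_{West}(300.1 − 3(x_{West} + x_{East})) − 86x_{West} − 3x_{West}².
∂π/∂x_{West} = 214.1 − 12x_{West} − 3x_{East} = 0, so x_{West} = 2141/120 − 0.25x_{East}.
The reaction-function slope is −0.25, so a 16-unit rise in x_{East} moves x_{West} by −0.25 × 16 = −4. West's best response falls — the actions are strategic substitutes.

-4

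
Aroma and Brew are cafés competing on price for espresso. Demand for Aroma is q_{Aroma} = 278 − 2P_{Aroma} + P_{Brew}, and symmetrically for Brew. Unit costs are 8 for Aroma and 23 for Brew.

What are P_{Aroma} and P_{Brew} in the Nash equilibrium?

100, 106

Aroma's profit: π = (P_{Aroma} − 8)(278 − 2P_{Aroma} + P_{Brew}).
∂π/∂P_{Aroma} = 294 − 4P_{Aroma} + P_{Brew} = 0 ⇒ P_{Aroma} = 73.5 + 0.25P_{Brew}.
Similarly P_{Brew} = 81 + 0.25P_{Aroma}.
Solving the two reaction functions simultaneously: (1 − (0.25)(0.25))P_{Aroma} = 73.5 + 0.25·81, so 0.9375P_{Aroma} = 93.75 and P_{Aroma} = 100.
Then P_{Brew} = 81 + 0.25·100 = 106.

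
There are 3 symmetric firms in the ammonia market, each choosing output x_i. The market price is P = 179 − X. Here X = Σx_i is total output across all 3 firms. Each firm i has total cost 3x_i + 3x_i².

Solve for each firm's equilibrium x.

17.6

A representative firm's profit is π_i = x_i(179 − X) − 3x_i − 3x_i², with X = x_i + Σ_{j≠i} x_j.
First-order condition: 176 − 8x_i − Σ_{j≠i} x_j = 0.
Imposing symmetry (x_j = x for all j) turns Σ_{j≠i} x_j into 2x, so 176 = 10x and x = 17.6.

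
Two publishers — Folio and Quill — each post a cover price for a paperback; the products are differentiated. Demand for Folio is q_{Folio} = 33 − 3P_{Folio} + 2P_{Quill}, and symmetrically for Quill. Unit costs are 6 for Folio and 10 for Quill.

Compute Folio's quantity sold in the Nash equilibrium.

Folio's profit: π = (P_{Folio} − 6)(33 − 3P_{Folio} + 2P_{Quill}).
∂π/∂P_{Folio} = 51 − 6P_{Folio} + 2P_{Quill} = 0 ⇒ P_{Folio} = 8.5 + (1/3)P_{Quill}.
Similarly P_{Quill} = 10.5 + (1/3)P_{Folio}.
Plugging P_{Quill} into Folio's best response: P_{Folio} = 8.5 + (1/3)(10.5 + (1/3)P_{Folio}) ⇒ (8/9)P_{Folio} = 12, so P_{Folio} = 13.5.
Then P_{Quill} = 10.5 + (1/3)·13.5 = 15.
q_{Folio} = 33 − 3·13.5 + 2·15 = 22.5.

22.5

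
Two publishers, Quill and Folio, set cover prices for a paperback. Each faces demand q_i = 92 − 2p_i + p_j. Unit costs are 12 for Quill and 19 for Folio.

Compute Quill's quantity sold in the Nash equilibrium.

55.2

Quill's profit: π = (p_{Quill} − 12)(92 − 2p_{Quill} + p_{Folio}).
∂π/∂p_{Quill} = 116 − 4p_{Quill} + p_{Folio} = 0 ⇒ p_{Quill} = 29 + 0.25p_{Folio}.
Similarly p_{Folio} = 32.5 + 0.25p_{Quill}.
Substituting the second reaction function into the first: p_{Quill} = 29 + 0.25(32.5 + 0.25p_{Quill}), which gives 0.9375p_{Quill} = 37.125 ⇒ p_{Quill} = 39.6.
Then p_{Folio} = 32.5 + 0.25·39.6 = 42.4.
q_{Quill} = 92 − 2·39.6 + 42.4 = 55.2.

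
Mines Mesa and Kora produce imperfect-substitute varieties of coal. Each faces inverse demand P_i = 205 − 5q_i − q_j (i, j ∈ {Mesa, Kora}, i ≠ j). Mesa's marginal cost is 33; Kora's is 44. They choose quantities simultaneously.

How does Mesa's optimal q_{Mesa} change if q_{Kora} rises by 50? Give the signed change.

-5

Mine Mesa's profit: π = q_{Mesa}(205 − 5q_{Mesa} − q_{Kora}) − 33q_{Mesa}.
∂π/∂q_{Mesa} = 172 − 10q_{Mesa} − q_{Kora} = 0 ⇒ q_{Mesa} = 17.2 − 0.1q_{Kora}.
The reaction-function slope is −0.1, so a 50-unit rise in q_{Kora} moves q_{Mesa} by −0.1 × 50 = −5. Mesa's best response falls — the actions are strategic substitutes.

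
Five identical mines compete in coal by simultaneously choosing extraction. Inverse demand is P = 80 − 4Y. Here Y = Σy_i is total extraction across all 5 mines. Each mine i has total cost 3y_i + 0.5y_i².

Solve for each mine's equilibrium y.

A representative mine's profit is π_i = y_i(80 − 4Y) − 3y_i − 0.5y_i², with Y = y_i + Σ_{j≠i} y_j.
First-order condition: 77 − 9y_i − 4Σ_{j≠i} y_j = 0.
In a symmetric equilibrium every mine chooses the same y, so Σ_{j≠i} y_j = 4y. The condition becomes 77 − 25y = 0, giving y = 77/25 = 3.08.

3.08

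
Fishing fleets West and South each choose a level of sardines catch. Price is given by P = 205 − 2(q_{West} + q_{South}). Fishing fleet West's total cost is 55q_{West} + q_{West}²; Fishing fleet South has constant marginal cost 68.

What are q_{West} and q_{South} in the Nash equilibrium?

16.3, 26.1

Fishing fleet West's profit: π = q_{West}(205 − 2(q_{West} + q_{South})) − 55q_{West} − q_{West}².
∂π/∂q_{West} = 150 − 6q_{West} − 2q_{South} = 0, so q_{West} = 25 − (1/3)q_{South}.
For South: ∂π/∂q_{South} = 137 − 4q_{South} − 2q_{West} = 0 ⇒ q_{South} = 34.25 − 0.5q_{West}.
Solving the two reaction functions simultaneously: (1 − (−1/3)(−0.5))q_{West} = 25 − (1/3)·34.25, so (5/6)q_{West} = 163/12 and q_{West} = 16.3.
Then q_{South} = 34.25 − 0.5·16.3 = 26.1.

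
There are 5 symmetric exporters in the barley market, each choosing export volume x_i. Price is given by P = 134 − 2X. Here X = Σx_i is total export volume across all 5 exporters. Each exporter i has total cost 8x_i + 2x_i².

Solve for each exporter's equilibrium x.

A representative exporter's profit is π_i = x_i(134 − 2X) − 8x_i − 2x_i², with X = x_i + Σ_{j≠i} x_j.
First-order condition: 126 − 8x_i − 2Σ_{j≠i} x_j = 0.
With identical exporters, set every x_j = x: then 126 − 8x − 8x = 0, i.e. x = 126/16 = 7.875.

7.875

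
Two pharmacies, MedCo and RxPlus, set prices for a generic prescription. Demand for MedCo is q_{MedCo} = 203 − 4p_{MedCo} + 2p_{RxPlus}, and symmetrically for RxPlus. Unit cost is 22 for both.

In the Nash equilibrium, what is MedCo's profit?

MedCo's profit: π = (p_{MedCo} − 22)(203 − 4p_{MedCo} + 2p_{RxPlus}).
∂π/∂p_{MedCo} = 291 − 8p_{MedCo} + 2p_{RxPlus} = 0 ⇒ p_{MedCo} = 36.375 + 0.25p_{RxPlus}.
Setting p_{MedCo} = p_{RxPlus} in the reaction function: p_{MedCo} = 36.375 + 0.25p_{MedCo}, so p_{MedCo} = 36.375 / 0.75 = 48.5.
q_{MedCo} = 203 − 4·48.5 + 2·48.5 = 106.
Profit = (48.5 − 22)·106 = 2809.

2809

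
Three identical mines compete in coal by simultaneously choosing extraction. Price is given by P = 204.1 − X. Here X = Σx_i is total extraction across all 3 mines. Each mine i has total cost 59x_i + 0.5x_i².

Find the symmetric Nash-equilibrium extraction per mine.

A representative mine's profit is π_i = x_i(204.1 − X) − 59x_i − 0.5x_i², with X = x_i + Σ_{j≠i} x_j.
First-order condition: 145.1 − 3x_i − Σ_{j≠i} x_j = 0.
In a symmetric equilibrium every mine chooses the same x, so Σ_{j≠i} x_j = 2x. The condition becomes 145.1 − 5x = 0, giving x = 145.1/5 = 29.02.

29.02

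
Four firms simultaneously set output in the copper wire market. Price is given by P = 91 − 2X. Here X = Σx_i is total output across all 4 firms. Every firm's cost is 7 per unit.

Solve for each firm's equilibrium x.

8.4

A representative firm's profit is π_i = x_i(91 − 2X) − 7x_i, with X = x_i + Σ_{j≠i} x_j.
First-order condition: 84 − 4x_i − 2Σ_{j≠i} x_j = 0.
In a symmetric equilibrium every firm chooses the same x, so Σ_{j≠i} x_j = 3x. The condition becomes 84 − 10x = 0, giving x = 84/10 = 8.4.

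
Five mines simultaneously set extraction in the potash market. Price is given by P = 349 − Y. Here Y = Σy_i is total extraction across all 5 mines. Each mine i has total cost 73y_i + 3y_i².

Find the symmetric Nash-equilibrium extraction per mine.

A representative mine's profit is π_i = y_i(349 − Y) − 73y_i − 3y_i², with Y = y_i + Σ_{j≠i} y_j.
First-order condition: 276 − 8y_i − Σ_{j≠i} y_j = 0.
Imposing symmetry (y_j = y for all j) turns Σ_{j≠i} y_j into 4y, so 276 = 12y and y = 23.

23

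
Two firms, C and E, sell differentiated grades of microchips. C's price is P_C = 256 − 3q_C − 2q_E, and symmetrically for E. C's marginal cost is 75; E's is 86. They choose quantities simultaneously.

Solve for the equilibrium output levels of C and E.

23.3125, 20.5625

Firm C's profit: π = q_C(256 − 3q_C − 2q_E) − 75q_C.
∂π/∂q_C = 181 − 6q_C − 2q_E = 0 ⇒ q_C = 181/6 − (1/3)q_E.
Similarly q_E = 85/3 − (1/3)q_C.
Plugging q_E into C's best response: q_C = 181/6 − (1/3)(85/3 − (1/3)q_C) ⇒ (8/9)q_C = 373/18, so q_C = 23.3125.
Then q_E = 85/3 − (1/3)·23.3125 = 20.5625.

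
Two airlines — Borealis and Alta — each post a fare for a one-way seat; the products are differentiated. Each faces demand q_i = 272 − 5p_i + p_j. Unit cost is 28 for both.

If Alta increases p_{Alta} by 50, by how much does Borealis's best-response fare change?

5

Borealis's profit: π = (p_{Borealis} − 28)(272 − 5p_{Borealis} + p_{Alta}).
∂π/∂p_{Borealis} = 412 − 10p_{Borealis} + p_{Alta} = 0 ⇒ p_{Borealis} = 41.2 + 0.1p_{Alta}.
The reaction-function slope is 0.1, so a 50-unit rise in p_{Alta} moves p_{Borealis} by 0.1 × 50 = 5. Borealis's best response rises — the actions are strategic complements.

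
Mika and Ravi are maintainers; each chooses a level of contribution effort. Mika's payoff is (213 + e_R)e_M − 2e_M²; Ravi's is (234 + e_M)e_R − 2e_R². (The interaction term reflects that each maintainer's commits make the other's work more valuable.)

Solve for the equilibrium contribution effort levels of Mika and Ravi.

72.4, 76.6

Expanding Mika's payoff: 213e_M + e_Re_M − 2e_M².
∂π/∂e_M = 213 + e_R − 4e_M = 0, so e_M = 53.25 + 0.25e_R.
Likewise for Ravi: e_R = 58.5 + 0.25e_M.
Plugging e_R into Mika's best response: e_M = 53.25 + 0.25(58.5 + 0.25e_M) ⇒ 0.9375e_M = 67.875, so e_M = 72.4.
Then e_R = 58.5 + 0.25·72.4 = 76.6.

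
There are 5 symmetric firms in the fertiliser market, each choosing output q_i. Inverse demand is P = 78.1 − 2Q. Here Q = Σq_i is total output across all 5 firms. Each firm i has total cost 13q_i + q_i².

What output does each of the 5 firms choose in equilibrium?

A representative firm's profit is π_i = q_i(78.1 − 2Q) − 13q_i − q_i², with Q = q_i + Σ_{j≠i} q_j.
First-order condition: 65.1 − 6q_i − 2Σ_{j≠i} q_j = 0.
In a symmetric equilibrium every firm chooses the same q, so Σ_{j≠i} q_j = 4q. The condition becomes 65.1 − 14q = 0, giving q = 65.1/14 = 4.65.

4.65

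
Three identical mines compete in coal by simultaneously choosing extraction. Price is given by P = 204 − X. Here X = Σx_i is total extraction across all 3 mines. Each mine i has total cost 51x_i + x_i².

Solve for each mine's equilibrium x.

25.5

A representative mine's profit is π_i = x_i(204 − X) − 51x_i − x_i², with X = x_i + Σ_{j≠i} x_j.
First-order condition: 153 − 4x_i − Σ_{j≠i} x_j = 0.
Imposing symmetry (x_j = x for all j) turns Σ_{j≠i} x_j into 2x, so 153 = 6x and x = 25.5.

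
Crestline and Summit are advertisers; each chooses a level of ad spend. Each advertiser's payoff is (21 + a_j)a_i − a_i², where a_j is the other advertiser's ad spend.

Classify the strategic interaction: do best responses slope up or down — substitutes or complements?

strategic complements

Crestline's payoff is (21 + a_S)a_C − a_C².
∂π/∂a_C = 21 + a_S − 2a_C = 0, so a_C = 10.5 + 0.5a_S.
The best-response slope da_C/da_S = 0.5 > 0: the reaction function is upward-sloping, so the choices are strategic complements.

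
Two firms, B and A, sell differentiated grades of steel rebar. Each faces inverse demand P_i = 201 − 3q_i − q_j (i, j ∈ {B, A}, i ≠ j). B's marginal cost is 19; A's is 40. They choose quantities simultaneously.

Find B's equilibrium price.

Firm B's profit: π = q_B(201 − 3q_B − q_A) − 19q_B.
∂π/∂q_B = 182 − 6q_B − q_A = 0 ⇒ q_B = 91/3 − (1/6)q_A.
Similarly q_A = 161/6 − (1/6)q_B.
Plugging q_A into B's best response: q_B = 91/3 − (1/6)(161/6 − (1/6)q_B) ⇒ (35/36)q_B = 931/36, so q_B = 26.6.
Then q_A = 161/6 − (1/6)·26.6 = 22.4.
P_B = 201 − 3·26.6 − 22.4 = 98.8.

98.8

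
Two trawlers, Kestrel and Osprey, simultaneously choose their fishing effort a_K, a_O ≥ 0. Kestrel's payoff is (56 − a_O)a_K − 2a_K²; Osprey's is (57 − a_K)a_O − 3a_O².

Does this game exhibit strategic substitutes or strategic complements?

Expanding Kestrel's payoff: 56a_K − a_Oa_K − 2a_K².
∂π/∂a_K = 56 − a_O − 4a_K = 0, so a_K = 14 − 0.25a_O.
The best-response slope da_K/da_O = −0.25 < 0: the reaction function is downward-sloping, so the choices are strategic substitutes.

strategic substitutes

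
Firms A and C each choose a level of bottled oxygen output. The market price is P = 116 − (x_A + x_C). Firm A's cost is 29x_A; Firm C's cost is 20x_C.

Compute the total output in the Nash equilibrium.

Firm A's profit: π = x_A(116 − (x_A + x_C)) − 29x_A.
∂π/∂x_A = 87 − 2x_A − x_C = 0, so x_A = 43.5 − 0.5x_C.
By the same steps for C: x_C = 48 − 0.5x_A.
Substituting the second reaction function into the first: x_A = 43.5 − 0.5(48 − 0.5x_A), which gives 0.75x_A = 19.5 ⇒ x_A = 26.
Then x_C = 48 − 0.5·26 = 35.
Total output: 26 + 35 = 61.

61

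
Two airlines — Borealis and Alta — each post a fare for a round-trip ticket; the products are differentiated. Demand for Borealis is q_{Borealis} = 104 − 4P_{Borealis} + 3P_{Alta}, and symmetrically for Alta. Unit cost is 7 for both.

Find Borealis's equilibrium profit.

1505.44

Borealis's profit: π = (P_{Borealis} − 7)(104 − 4P_{Borealis} + 3P_{Alta}).
∂π/∂P_{Borealis} = 132 − 8P_{Borealis} + 3P_{Alta} = 0 ⇒ P_{Borealis} = 16.5 + 0.375P_{Alta}.
The game is symmetric, so in equilibrium P_{Alta} = P_{Borealis}: the reaction function gives 0.625P_{Borealis} = 16.5, hence P_{Borealis} = 26.4.
q_{Borealis} = 104 − 4·26.4 + 3·26.4 = 77.6.
Profit = (26.4 − 7)·77.6 = 1505.44.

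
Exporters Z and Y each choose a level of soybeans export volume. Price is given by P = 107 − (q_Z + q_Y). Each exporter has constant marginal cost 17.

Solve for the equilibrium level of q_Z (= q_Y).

Exporter Z's profit: π = q_Z(107 − (q_Z + q_Y)) − 17q_Z.
∂π/∂q_Z = 90 − 2q_Z − q_Y = 0, so q_Z = 45 − 0.5q_Y.
Setting q_Z = q_Y in the reaction function: q_Z = 45 − 0.5q_Z, so q_Z = 45 / 1.5 = 30.

30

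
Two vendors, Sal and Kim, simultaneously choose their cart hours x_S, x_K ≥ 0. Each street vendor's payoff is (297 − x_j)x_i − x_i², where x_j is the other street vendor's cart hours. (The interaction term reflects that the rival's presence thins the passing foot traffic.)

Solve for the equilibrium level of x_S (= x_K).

99

Sal's payoff is (297 − x_K)x_S − x_S².
∂π/∂x_S = 297 − x_K − 2x_S = 0, so x_S = 148.5 − 0.5x_K.
By symmetry x_K = x_S; substituting into the reaction function, 1.5x_S = 148.5 and x_S = 99.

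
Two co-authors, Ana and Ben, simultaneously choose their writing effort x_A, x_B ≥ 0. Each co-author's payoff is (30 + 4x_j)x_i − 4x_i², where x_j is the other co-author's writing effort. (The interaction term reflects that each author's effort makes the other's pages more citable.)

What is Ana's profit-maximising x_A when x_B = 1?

4.25

Ana's payoff is (30 + 4x_B)x_A − 4x_A².
∂π/∂x_A = 30 + 4x_B − 8x_A = 0, so x_A = 3.75 + 0.5x_B.
At x_B = 1: x_A = 3.75 + 0.5·1 = 4.25.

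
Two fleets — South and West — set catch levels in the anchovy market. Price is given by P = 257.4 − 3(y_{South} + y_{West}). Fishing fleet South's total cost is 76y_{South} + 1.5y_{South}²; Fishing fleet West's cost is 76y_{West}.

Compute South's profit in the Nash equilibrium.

Fishing fleet South's profit: π = y_{South}(257.4 − 3(y_{South} + y_{West})) − 76y_{South} − 1.5y_{South}².
∂π/∂y_{South} = 181.4 − 9y_{South} − 3y_{West} = 0, so y_{South} = 907/45 − (1/3)y_{West}.
For West: ∂π/∂y_{West} = 181.4 − 6y_{West} − 3y_{South} = 0 ⇒ y_{West} = 907/30 − 0.5y_{South}.
Plugging y_{West} into South's best response: y_{South} = 907/45 − (1/3)(907/30 − 0.5y_{South}) ⇒ (5/6)y_{South} = 907/90, so y_{South} = 907/75.
Then y_{West} = 907/30 − 0.5·(907/75) = 1814/75.
Price P = 257.4 − 3·36.28 = 148.56.
South's profit: (148.56 − 76)·(907/75) − 1.5(907/75)² = 658.1192.

658.1192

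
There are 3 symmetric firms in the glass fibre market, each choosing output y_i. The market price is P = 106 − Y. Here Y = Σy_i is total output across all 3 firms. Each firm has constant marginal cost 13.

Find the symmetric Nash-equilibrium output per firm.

A representative firm's profit is π_i = y_i(106 − Y) − 13y_i, with Y = y_i + Σ_{j≠i} y_j.
First-order condition: 93 − 2y_i − Σ_{j≠i} y_j = 0.
Imposing symmetry (y_j = y for all j) turns Σ_{j≠i} y_j into 2y, so 93 = 4y and y = 23.25.

23.25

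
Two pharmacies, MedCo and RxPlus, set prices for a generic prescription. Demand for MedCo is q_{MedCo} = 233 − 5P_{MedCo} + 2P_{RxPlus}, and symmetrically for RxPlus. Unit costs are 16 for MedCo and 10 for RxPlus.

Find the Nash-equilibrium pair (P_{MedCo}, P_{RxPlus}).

MedCo's profit: π = (P_{MedCo} − 16)(233 − 5P_{MedCo} + 2P_{RxPlus}).
∂π/∂P_{MedCo} = 313 − 10P_{MedCo} + 2P_{RxPlus} = 0 ⇒ P_{MedCo} = 31.3 + 0.2P_{RxPlus}.
Similarly P_{RxPlus} = 28.3 + 0.2P_{MedCo}.
Substituting the second reaction function into the first: P_{MedCo} = 31.3 + 0.2(28.3 + 0.2P_{MedCo}), which gives 0.96P_{MedCo} = 36.96 ⇒ P_{MedCo} = 38.5.
Then P_{RxPlus} = 28.3 + 0.2·38.5 = 36.

38.5, 36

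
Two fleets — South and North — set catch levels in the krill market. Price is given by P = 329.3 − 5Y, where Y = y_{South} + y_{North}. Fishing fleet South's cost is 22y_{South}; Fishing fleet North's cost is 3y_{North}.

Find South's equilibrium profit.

Fishing fleet South's profit: π = y_{South}(329.3 − 5(y_{South} + y_{North})) − 22y_{South}.
∂π/∂y_{South} = 307.3 − 10y_{South} − 5y_{North} = 0, so y_{South} = 30.73 − 0.5y_{North}.
By the same steps for North: y_{North} = 32.63 − 0.5y_{South}.
Plugging y_{North} into South's best response: y_{South} = 30.73 − 0.5(32.63 − 0.5y_{South}) ⇒ 0.75y_{South} = 14.415, so y_{South} = 19.22.
Then y_{North} = 32.63 − 0.5·19.22 = 23.02.
Price P = 329.3 − 5·42.24 = 118.1.
South's profit: (118.1 − 22)·19.22 = 1847.042.

1847.042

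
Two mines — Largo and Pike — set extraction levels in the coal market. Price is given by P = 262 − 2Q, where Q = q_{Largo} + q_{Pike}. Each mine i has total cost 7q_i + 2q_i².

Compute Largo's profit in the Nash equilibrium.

Mine Largo's profit: π = q_{Largo}(262 − 2(q_{Largo} + q_{Pike})) − 7q_{Largo} − 2q_{Largo}².
∂π/∂q_{Largo} = 255 − 8q_{Largo} − 2q_{Pike} = 0, so q_{Largo} = 31.875 − 0.25q_{Pike}.
Setting q_{Largo} = q_{Pike} in the reaction function: q_{Largo} = 31.875 − 0.25q_{Largo}, so q_{Largo} = 31.875 / 1.25 = 25.5.
Price P = 262 − 2·51 = 160.
Largo's profit: (160 − 7)·25.5 − 2(25.5)² = 2601.

2601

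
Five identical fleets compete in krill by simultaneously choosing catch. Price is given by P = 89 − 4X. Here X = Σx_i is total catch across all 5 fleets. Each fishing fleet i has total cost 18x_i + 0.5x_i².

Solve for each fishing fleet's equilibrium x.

A representative fishing fleet's profit is π_i = x_i(89 − 4X) − 18x_i − 0.5x_i², with X = x_i + Σ_{j≠i} x_j.
First-order condition: 71 − 9x_i − 4Σ_{j≠i} x_j = 0.
With identical fishing fleets, set every x_j = x: then 71 − 9x − 16x = 0, i.e. x = 71/25 = 2.84.

2.84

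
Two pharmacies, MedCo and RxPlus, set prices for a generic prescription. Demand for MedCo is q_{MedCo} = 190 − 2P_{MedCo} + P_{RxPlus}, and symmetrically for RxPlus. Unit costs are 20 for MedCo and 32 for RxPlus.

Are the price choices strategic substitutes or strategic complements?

strategic complements

MedCo's profit: π = (P_{MedCo} − 20)(190 − 2P_{MedCo} + P_{RxPlus}).
∂π/∂P_{MedCo} = 230 − 4P_{MedCo} + P_{RxPlus} = 0 ⇒ P_{MedCo} = 57.5 + 0.25P_{RxPlus}.
The best-response slope dP_{MedCo}/dP_{RxPlus} = 0.25 > 0: the reaction function is upward-sloping, so the choices are strategic complements.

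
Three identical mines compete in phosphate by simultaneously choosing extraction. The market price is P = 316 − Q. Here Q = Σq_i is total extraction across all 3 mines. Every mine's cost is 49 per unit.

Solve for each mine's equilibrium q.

66.75

A representative mine's profit is π_i = q_i(316 − Q) − 49q_i, with Q = q_i + Σ_{j≠i} q_j.
First-order condition: 267 − 2q_i − Σ_{j≠i} q_j = 0.
Imposing symmetry (q_j = q for all j) turns Σ_{j≠i} q_j into 2q, so 267 = 4q and q = 66.75.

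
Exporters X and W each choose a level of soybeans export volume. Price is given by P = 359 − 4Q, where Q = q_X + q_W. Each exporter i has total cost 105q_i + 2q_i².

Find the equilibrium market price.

Exporter X's profit: π = q_X(359 − 4(q_X + q_W)) − 105q_X − 2q_X².
∂π/∂q_X = 254 − 12q_X − 4q_W = 0, so q_X = 127/6 − (1/3)q_W.
The game is symmetric, so in equilibrium q_W = q_X: the reaction function gives (4/3)q_X = 127/6, hence q_X = 15.875.
Equilibrium price: P = 359 − 4·31.75 = 232.

232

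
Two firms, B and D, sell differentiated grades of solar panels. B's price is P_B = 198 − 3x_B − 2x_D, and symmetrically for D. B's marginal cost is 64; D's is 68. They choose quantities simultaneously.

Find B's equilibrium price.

Firm B's profit: π = x_B(198 − 3x_B − 2x_D) − 64x_B.
∂π/∂x_B = 134 − 6x_B − 2x_D = 0 ⇒ x_B = 67/3 − (1/3)x_D.
Similarly x_D = 65/3 − (1/3)x_B.
Substituting the second reaction function into the first: x_B = 67/3 − (1/3)(65/3 − (1/3)x_B), which gives (8/9)x_B = 136/9 ⇒ x_B = 17.
Then x_D = 65/3 − (1/3)·17 = 16.
P_B = 198 − 3·17 − 2·16 = 115.

115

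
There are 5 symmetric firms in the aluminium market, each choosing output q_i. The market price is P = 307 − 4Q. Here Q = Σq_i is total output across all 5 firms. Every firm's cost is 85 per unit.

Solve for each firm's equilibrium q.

A representative firm's profit is π_i = q_i(307 − 4Q) − 85q_i, with Q = q_i + Σ_{j≠i} q_j.
First-order condition: 222 − 8q_i − 4Σ_{j≠i} q_j = 0.
In a symmetric equilibrium every firm chooses the same q, so Σ_{j≠i} q_j = 4q. The condition becomes 222 − 24q = 0, giving q = 222/24 = 9.25.

9.25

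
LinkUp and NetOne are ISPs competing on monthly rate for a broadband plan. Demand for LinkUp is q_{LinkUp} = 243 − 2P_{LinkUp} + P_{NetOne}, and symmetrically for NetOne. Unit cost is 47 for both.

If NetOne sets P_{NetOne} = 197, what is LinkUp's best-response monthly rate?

LinkUp's profit: π = (P_{LinkUp} − 47)(243 − 2P_{LinkUp} + P_{NetOne}).
∂π/∂P_{LinkUp} = 337 − 4P_{LinkUp} + P_{NetOne} = 0 ⇒ P_{LinkUp} = 84.25 + 0.25P_{NetOne}.
At P_{NetOne} = 197: P_{LinkUp} = 84.25 + 0.25·197 = 133.5.

133.5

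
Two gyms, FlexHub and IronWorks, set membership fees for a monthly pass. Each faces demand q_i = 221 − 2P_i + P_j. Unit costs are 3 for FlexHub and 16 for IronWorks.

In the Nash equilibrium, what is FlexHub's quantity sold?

148.8

FlexHub's profit: π = (P_{FlexHub} − 3)(221 − 2P_{FlexHub} + P_{IronWorks}).
∂π/∂P_{FlexHub} = 227 − 4P_{FlexHub} + P_{IronWorks} = 0 ⇒ P_{FlexHub} = 56.75 + 0.25P_{IronWorks}.
Similarly P_{IronWorks} = 63.25 + 0.25P_{FlexHub}.
Substituting the second reaction function into the first: P_{FlexHub} = 56.75 + 0.25(63.25 + 0.25P_{FlexHub}), which gives 0.9375P_{FlexHub} = 72.5625 ⇒ P_{FlexHub} = 77.4.
Then P_{IronWorks} = 63.25 + 0.25·77.4 = 82.6.
q_{FlexHub} = 221 − 2·77.4 + 82.6 = 148.8.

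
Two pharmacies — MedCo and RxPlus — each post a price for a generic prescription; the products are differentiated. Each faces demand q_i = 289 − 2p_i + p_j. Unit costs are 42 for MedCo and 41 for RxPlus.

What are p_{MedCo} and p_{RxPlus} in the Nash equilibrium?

MedCo's profit: π = (p_{MedCo} − 42)(289 − 2p_{MedCo} + p_{RxPlus}).
∂π/∂p_{MedCo} = 373 − 4p_{MedCo} + p_{RxPlus} = 0 ⇒ p_{MedCo} = 93.25 + 0.25p_{RxPlus}.
Similarly p_{RxPlus} = 92.75 + 0.25p_{MedCo}.
Plugging p_{RxPlus} into MedCo's best response: p_{MedCo} = 93.25 + 0.25(92.75 + 0.25p_{MedCo}) ⇒ 0.9375p_{MedCo} = 116.4375, so p_{MedCo} = 124.2.
Then p_{RxPlus} = 92.75 + 0.25·124.2 = 123.8.

124.2, 123.8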